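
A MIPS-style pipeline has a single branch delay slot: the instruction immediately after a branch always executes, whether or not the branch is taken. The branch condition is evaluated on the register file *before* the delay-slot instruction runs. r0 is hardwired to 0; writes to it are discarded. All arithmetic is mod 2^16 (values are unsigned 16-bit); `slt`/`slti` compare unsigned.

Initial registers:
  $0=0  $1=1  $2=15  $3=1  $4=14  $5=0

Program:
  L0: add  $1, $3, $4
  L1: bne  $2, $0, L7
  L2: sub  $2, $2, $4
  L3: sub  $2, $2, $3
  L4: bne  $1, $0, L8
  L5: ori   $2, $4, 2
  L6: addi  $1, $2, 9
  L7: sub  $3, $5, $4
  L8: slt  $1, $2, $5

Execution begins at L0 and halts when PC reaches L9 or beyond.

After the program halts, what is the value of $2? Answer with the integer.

1

[0] add  $1, $3, $4  →  {$0:0, $1:15, $2:15, $3:1, $4:14, $5:0}
[1] bne  $2, $0, L7  →  {$0:0, $1:15, $2:15, $3:1, $4:14, $5:0}  ⟨branch taken⟩
[2] sub  $2, $2, $4  →  {$0:0, $1:15, $2:1, $3:1, $4:14, $5:0}
[7] sub  $3, $5, $4  →  {$0:0, $1:15, $2:1, $3:65522, $4:14, $5:0}
[8] slt  $1, $2, $5  →  {$0:0, $1:0, $2:1, $3:65522, $4:14, $5:0}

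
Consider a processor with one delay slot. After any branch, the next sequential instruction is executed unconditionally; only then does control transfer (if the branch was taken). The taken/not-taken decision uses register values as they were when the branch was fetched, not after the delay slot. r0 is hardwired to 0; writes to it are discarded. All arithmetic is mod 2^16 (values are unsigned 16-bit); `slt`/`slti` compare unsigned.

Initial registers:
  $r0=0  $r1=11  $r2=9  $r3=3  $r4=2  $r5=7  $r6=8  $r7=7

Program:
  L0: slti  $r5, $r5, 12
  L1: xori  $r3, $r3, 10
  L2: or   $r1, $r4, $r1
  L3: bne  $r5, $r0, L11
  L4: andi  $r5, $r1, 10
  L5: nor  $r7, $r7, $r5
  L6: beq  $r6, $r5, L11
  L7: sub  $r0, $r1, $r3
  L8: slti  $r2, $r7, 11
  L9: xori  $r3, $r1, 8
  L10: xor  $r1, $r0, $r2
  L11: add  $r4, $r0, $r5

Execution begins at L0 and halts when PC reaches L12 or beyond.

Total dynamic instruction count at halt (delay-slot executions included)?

6

  step pc=0: slti  $r5, $r5, 12  regs=(0,11,9,3,2,1,8,7)
  step pc=1: xori  $r3, $r3, 10  regs=(0,11,9,9,2,1,8,7)
  step pc=2: or   $r1, $r4, $r1  regs=(0,11,9,9,2,1,8,7)
  step pc=3: bne  $r5, $r0, L11  cond=T  regs=(0,11,9,9,2,1,8,7)
  step pc=4: andi  $r5, $r1, 10  regs=(0,11,9,9,2,10,8,7)
  step pc=11: add  $r4, $r0, $r5  regs=(0,11,9,9,10,10,8,7)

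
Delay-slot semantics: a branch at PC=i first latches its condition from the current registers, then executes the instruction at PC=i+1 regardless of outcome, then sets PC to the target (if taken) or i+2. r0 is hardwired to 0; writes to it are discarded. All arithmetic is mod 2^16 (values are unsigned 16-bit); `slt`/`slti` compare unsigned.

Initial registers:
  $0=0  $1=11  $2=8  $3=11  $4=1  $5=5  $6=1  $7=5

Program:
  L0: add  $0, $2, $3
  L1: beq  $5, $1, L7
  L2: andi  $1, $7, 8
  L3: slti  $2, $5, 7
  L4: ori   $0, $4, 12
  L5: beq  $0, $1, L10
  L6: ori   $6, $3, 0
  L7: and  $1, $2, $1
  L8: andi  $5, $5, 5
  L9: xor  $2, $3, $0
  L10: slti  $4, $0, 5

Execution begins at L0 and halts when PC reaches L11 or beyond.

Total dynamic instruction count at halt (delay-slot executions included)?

PC=0  add  $0, $2, $3        | $0=0 $1=11 $2=8 $3=11 $4=1 $5=5 $6=1 $7=5
PC=1  beq  $5, $1, L7        | $0=0 $1=11 $2=8 $3=11 $4=1 $5=5 $6=1 $7=5  [not taken]
PC=2  andi  $1, $7, 8        | $0=0 $1=0 $2=8 $3=11 $4=1 $5=5 $6=1 $7=5
PC=3  slti  $2, $5, 7        | $0=0 $1=0 $2=1 $3=11 $4=1 $5=5 $6=1 $7=5
PC=4  ori   $0, $4, 12       | $0=0 $1=0 $2=1 $3=11 $4=1 $5=5 $6=1 $7=5
PC=5  beq  $0, $1, L10       | $0=0 $1=0 $2=1 $3=11 $4=1 $5=5 $6=1 $7=5  [TAKEN]
PC=6  ori   $6, $3, 0        | $0=0 $1=0 $2=1 $3=11 $4=1 $5=5 $6=11 $7=5
PC=10 slti  $4, $0, 5        | $0=0 $1=0 $2=1 $3=11 $4=1 $5=5 $6=11 $7=5

8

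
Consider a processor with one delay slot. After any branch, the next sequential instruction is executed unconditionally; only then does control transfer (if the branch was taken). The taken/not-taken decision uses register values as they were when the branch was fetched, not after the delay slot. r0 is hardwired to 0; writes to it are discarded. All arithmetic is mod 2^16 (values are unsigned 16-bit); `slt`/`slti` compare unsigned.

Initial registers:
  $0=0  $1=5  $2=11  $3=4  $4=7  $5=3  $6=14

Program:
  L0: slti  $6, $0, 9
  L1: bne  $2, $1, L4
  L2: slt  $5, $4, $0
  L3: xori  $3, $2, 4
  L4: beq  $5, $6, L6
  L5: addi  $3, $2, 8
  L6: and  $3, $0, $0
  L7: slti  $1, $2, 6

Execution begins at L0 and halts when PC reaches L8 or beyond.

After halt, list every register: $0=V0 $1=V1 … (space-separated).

[0] slti  $6, $0, 9  →  {$0:0, $1:5, $2:11, $3:4, $4:7, $5:3, $6:1}
[1] bne  $2, $1, L4  →  {$0:0, $1:5, $2:11, $3:4, $4:7, $5:3, $6:1}  ⟨branch taken⟩
[2] slt  $5, $4, $0  →  {$0:0, $1:5, $2:11, $3:4, $4:7, $5:0, $6:1}
[4] beq  $5, $6, L6  →  {$0:0, $1:5, $2:11, $3:4, $4:7, $5:0, $6:1}  ⟨branch fallthrough⟩
[5] addi  $3, $2, 8  →  {$0:0, $1:5, $2:11, $3:19, $4:7, $5:0, $6:1}
[6] and  $3, $0, $0  →  {$0:0, $1:5, $2:11, $3:0, $4:7, $5:0, $6:1}
[7] slti  $1, $2, 6  →  {$0:0, $1:0, $2:11, $3:0, $4:7, $5:0, $6:1}

$0=0 $1=0 $2=11 $3=0 $4=7 $5=0 $6=1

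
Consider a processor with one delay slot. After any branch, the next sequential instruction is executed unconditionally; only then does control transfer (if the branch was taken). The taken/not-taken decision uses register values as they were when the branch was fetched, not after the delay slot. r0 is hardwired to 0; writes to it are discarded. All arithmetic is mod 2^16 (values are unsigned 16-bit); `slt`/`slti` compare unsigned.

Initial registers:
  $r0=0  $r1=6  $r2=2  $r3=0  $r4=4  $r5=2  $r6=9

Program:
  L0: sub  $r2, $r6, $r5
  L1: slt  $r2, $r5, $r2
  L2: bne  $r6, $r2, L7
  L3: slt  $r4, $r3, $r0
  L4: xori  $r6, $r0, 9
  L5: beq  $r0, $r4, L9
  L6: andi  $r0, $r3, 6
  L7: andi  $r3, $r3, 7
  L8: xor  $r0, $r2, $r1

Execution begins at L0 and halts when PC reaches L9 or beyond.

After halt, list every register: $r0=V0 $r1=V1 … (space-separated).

$r0=0 $r1=6 $r2=1 $r3=0 $r4=0 $r5=2 $r6=9

#0 sub  $r2, $r6, $r5 ; 0/6/7/0/4/2/9
#1 slt  $r2, $r5, $r2 ; 0/6/1/0/4/2/9
#2 bne  $r6, $r2, L7 ; 0/6/1/0/4/2/9 ; →target
#3 slt  $r4, $r3, $r0 ; 0/6/1/0/0/2/9
#7 andi  $r3, $r3, 7 ; 0/6/1/0/0/2/9
#8 xor  $r0, $r2, $r1 ; 0/6/1/0/0/2/9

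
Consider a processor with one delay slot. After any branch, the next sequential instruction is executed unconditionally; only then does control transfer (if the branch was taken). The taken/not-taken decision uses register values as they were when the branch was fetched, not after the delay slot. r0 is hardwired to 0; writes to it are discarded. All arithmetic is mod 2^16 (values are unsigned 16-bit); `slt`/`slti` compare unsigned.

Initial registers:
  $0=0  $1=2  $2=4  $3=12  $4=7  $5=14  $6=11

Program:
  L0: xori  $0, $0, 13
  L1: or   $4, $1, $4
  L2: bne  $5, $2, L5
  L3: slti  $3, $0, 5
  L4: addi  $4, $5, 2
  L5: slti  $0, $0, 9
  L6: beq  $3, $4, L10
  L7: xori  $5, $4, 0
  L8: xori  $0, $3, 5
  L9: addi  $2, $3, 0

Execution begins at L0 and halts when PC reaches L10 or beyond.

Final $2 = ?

1

[0] xori  $0, $0, 13  →  {$0:0, $1:2, $2:4, $3:12, $4:7, $5:14, $6:11}
[1] or   $4, $1, $4  →  {$0:0, $1:2, $2:4, $3:12, $4:7, $5:14, $6:11}
[2] bne  $5, $2, L5  →  {$0:0, $1:2, $2:4, $3:12, $4:7, $5:14, $6:11}  ⟨branch taken⟩
[3] slti  $3, $0, 5  →  {$0:0, $1:2, $2:4, $3:1, $4:7, $5:14, $6:11}
[5] slti  $0, $0, 9  →  {$0:0, $1:2, $2:4, $3:1, $4:7, $5:14, $6:11}
[6] beq  $3, $4, L10  →  {$0:0, $1:2, $2:4, $3:1, $4:7, $5:14, $6:11}  ⟨branch fallthrough⟩
[7] xori  $5, $4, 0  →  {$0:0, $1:2, $2:4, $3:1, $4:7, $5:7, $6:11}
[8] xori  $0, $3, 5  →  {$0:0, $1:2, $2:4, $3:1, $4:7, $5:7, $6:11}
[9] addi  $2, $3, 0  →  {$0:0, $1:2, $2:1, $3:1, $4:7, $5:7, $6:11}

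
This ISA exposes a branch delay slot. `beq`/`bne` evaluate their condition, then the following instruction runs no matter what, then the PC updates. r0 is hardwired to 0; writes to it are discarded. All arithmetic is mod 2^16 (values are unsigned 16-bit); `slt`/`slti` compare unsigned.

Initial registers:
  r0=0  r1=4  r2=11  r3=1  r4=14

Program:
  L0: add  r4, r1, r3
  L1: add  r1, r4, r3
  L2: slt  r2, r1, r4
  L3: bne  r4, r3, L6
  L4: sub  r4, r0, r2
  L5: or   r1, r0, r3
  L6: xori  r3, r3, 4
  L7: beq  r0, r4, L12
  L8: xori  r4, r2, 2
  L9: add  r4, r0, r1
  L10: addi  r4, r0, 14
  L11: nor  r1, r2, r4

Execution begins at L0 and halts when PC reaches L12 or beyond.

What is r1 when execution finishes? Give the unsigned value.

6

  step pc=0: add  r4, r1, r3  regs=(0,4,11,1,5)
  step pc=1: add  r1, r4, r3  regs=(0,6,11,1,5)
  step pc=2: slt  r2, r1, r4  regs=(0,6,0,1,5)
  step pc=3: bne  r4, r3, L6  cond=T  regs=(0,6,0,1,5)
  step pc=4: sub  r4, r0, r2  regs=(0,6,0,1,0)
  step pc=6: xori  r3, r3, 4  regs=(0,6,0,5,0)
  step pc=7: beq  r0, r4, L12  cond=T  regs=(0,6,0,5,0)
  step pc=8: xori  r4, r2, 2  regs=(0,6,0,5,2)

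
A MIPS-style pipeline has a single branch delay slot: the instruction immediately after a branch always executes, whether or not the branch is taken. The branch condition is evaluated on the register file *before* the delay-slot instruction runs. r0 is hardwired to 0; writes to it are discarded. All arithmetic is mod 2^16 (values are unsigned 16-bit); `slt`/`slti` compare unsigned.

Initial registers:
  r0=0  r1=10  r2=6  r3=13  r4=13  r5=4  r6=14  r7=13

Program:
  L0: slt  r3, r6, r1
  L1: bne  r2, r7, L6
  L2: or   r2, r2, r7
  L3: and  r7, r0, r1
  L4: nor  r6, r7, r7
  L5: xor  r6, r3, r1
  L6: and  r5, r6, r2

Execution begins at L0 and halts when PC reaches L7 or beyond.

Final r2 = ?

15

#0 slt  r3, r6, r1 ; 0/10/6/0/13/4/14/13
#1 bne  r2, r7, L6 ; 0/10/6/0/13/4/14/13 ; →target
#2 or   r2, r2, r7 ; 0/10/15/0/13/4/14/13
#6 and  r5, r6, r2 ; 0/10/15/0/13/14/14/13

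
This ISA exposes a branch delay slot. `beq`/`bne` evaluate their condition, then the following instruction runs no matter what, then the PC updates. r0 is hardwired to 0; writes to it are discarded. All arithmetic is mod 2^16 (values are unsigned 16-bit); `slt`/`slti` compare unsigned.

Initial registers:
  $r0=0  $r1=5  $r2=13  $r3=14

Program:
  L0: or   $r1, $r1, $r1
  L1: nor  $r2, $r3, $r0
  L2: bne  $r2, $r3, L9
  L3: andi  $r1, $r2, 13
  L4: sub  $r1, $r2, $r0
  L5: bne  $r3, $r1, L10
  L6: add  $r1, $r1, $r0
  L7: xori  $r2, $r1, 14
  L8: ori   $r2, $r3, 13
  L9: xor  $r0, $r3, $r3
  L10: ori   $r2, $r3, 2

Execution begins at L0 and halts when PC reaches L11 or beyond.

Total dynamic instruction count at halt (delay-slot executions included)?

6

  step pc=0: or   $r1, $r1, $r1  regs=(0,5,13,14)
  step pc=1: nor  $r2, $r3, $r0  regs=(0,5,65521,14)
  step pc=2: bne  $r2, $r3, L9  cond=T  regs=(0,5,65521,14)
  step pc=3: andi  $r1, $r2, 13  regs=(0,1,65521,14)
  step pc=9: xor  $r0, $r3, $r3  regs=(0,1,65521,14)
  step pc=10: ori   $r2, $r3, 2  regs=(0,1,14,14)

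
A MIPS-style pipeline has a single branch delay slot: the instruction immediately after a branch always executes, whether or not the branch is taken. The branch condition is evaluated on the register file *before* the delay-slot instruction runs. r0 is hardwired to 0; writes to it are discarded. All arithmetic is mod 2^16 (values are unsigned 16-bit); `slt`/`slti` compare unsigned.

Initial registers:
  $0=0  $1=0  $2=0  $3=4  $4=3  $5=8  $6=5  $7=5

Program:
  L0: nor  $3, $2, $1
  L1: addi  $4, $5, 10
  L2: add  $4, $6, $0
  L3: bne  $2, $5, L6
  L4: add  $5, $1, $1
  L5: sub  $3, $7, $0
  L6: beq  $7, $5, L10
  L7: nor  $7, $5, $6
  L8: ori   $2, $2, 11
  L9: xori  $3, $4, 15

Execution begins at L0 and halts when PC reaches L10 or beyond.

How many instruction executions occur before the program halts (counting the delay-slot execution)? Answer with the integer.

#0 nor  $3, $2, $1 ; 0/0/0/65535/3/8/5/5
#1 addi  $4, $5, 10 ; 0/0/0/65535/18/8/5/5
#2 add  $4, $6, $0 ; 0/0/0/65535/5/8/5/5
#3 bne  $2, $5, L6 ; 0/0/0/65535/5/8/5/5 ; →target
#4 add  $5, $1, $1 ; 0/0/0/65535/5/0/5/5
#6 beq  $7, $5, L10 ; 0/0/0/65535/5/0/5/5 ; →fallthru
#7 nor  $7, $5, $6 ; 0/0/0/65535/5/0/5/65530
#8 ori   $2, $2, 11 ; 0/0/11/65535/5/0/5/65530
#9 xori  $3, $4, 15 ; 0/0/11/10/5/0/5/65530

9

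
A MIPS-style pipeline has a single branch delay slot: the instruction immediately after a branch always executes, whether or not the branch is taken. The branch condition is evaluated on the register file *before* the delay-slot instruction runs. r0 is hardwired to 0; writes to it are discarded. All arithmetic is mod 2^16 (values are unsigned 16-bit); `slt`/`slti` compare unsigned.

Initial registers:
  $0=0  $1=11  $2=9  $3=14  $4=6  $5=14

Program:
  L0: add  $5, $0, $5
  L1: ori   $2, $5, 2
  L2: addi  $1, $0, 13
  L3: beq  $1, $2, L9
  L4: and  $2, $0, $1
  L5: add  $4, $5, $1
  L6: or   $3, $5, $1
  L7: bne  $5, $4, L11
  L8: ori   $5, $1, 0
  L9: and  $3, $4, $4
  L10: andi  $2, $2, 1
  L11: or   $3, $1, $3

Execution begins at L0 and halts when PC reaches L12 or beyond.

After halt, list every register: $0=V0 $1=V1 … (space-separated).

$0=0 $1=13 $2=0 $3=15 $4=27 $5=13

PC=0  add  $5, $0, $5        | $0=0 $1=11 $2=9 $3=14 $4=6 $5=14
PC=1  ori   $2, $5, 2        | $0=0 $1=11 $2=14 $3=14 $4=6 $5=14
PC=2  addi  $1, $0, 13       | $0=0 $1=13 $2=14 $3=14 $4=6 $5=14
PC=3  beq  $1, $2, L9        | $0=0 $1=13 $2=14 $3=14 $4=6 $5=14  [not taken]
PC=4  and  $2, $0, $1        | $0=0 $1=13 $2=0 $3=14 $4=6 $5=14
PC=5  add  $4, $5, $1        | $0=0 $1=13 $2=0 $3=14 $4=27 $5=14
PC=6  or   $3, $5, $1        | $0=0 $1=13 $2=0 $3=15 $4=27 $5=14
PC=7  bne  $5, $4, L11       | $0=0 $1=13 $2=0 $3=15 $4=27 $5=14  [TAKEN]
PC=8  ori   $5, $1, 0        | $0=0 $1=13 $2=0 $3=15 $4=27 $5=13
PC=11 or   $3, $1, $3        | $0=0 $1=13 $2=0 $3=15 $4=27 $5=13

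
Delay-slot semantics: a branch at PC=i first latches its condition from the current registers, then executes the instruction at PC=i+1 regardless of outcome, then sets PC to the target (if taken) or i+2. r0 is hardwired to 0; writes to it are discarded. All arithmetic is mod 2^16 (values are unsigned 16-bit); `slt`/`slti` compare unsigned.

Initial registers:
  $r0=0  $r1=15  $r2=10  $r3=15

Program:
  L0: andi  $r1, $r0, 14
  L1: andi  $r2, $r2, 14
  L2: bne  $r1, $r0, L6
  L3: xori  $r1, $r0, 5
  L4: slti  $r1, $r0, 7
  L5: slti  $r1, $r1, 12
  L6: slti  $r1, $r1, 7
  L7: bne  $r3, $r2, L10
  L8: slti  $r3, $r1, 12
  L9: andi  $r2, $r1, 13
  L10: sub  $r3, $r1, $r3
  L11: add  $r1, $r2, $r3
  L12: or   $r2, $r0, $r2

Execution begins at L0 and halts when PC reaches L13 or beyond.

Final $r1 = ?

10

#0 andi  $r1, $r0, 14 ; 0/0/10/15
#1 andi  $r2, $r2, 14 ; 0/0/10/15
#2 bne  $r1, $r0, L6 ; 0/0/10/15 ; →fallthru
#3 xori  $r1, $r0, 5 ; 0/5/10/15
#4 slti  $r1, $r0, 7 ; 0/1/10/15
#5 slti  $r1, $r1, 12 ; 0/1/10/15
#6 slti  $r1, $r1, 7 ; 0/1/10/15
#7 bne  $r3, $r2, L10 ; 0/1/10/15 ; →target
#8 slti  $r3, $r1, 12 ; 0/1/10/1
#10 sub  $r3, $r1, $r3 ; 0/1/10/0
#11 add  $r1, $r2, $r3 ; 0/10/10/0
#12 or   $r2, $r0, $r2 ; 0/10/10/0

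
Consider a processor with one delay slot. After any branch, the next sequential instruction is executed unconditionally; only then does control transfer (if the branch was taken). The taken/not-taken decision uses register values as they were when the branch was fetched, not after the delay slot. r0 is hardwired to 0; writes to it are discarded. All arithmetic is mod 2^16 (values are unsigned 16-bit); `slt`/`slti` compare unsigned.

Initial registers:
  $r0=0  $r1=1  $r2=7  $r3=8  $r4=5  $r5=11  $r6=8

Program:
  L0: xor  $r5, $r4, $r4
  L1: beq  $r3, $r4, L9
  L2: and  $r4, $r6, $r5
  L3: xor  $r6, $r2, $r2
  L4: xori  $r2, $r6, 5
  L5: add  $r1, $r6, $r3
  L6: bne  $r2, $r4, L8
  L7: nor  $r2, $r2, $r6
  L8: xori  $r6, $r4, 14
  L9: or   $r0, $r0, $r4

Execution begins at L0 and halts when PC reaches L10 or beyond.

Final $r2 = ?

65530

  step pc=0: xor  $r5, $r4, $r4  regs=(0,1,7,8,5,0,8)
  step pc=1: beq  $r3, $r4, L9  cond=F  regs=(0,1,7,8,5,0,8)
  step pc=2: and  $r4, $r6, $r5  regs=(0,1,7,8,0,0,8)
  step pc=3: xor  $r6, $r2, $r2  regs=(0,1,7,8,0,0,0)
  step pc=4: xori  $r2, $r6, 5  regs=(0,1,5,8,0,0,0)
  step pc=5: add  $r1, $r6, $r3  regs=(0,8,5,8,0,0,0)
  step pc=6: bne  $r2, $r4, L8  cond=T  regs=(0,8,5,8,0,0,0)
  step pc=7: nor  $r2, $r2, $r6  regs=(0,8,65530,8,0,0,0)
  step pc=8: xori  $r6, $r4, 14  regs=(0,8,65530,8,0,0,14)
  step pc=9: or   $r0, $r0, $r4  regs=(0,8,65530,8,0,0,14)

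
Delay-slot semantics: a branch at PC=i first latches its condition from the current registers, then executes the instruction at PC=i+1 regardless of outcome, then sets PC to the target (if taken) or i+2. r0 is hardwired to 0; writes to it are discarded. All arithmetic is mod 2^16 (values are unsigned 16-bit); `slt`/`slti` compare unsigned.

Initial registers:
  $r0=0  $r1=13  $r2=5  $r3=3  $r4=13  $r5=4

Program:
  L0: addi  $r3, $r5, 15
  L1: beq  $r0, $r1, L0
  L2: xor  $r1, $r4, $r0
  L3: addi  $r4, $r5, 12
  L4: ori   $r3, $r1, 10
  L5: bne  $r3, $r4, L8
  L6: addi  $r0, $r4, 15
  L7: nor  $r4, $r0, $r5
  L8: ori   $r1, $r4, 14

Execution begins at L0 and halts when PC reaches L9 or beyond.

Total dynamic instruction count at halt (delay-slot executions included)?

8

  step pc=0: addi  $r3, $r5, 15  regs=(0,13,5,19,13,4)
  step pc=1: beq  $r0, $r1, L0  cond=F  regs=(0,13,5,19,13,4)
  step pc=2: xor  $r1, $r4, $r0  regs=(0,13,5,19,13,4)
  step pc=3: addi  $r4, $r5, 12  regs=(0,13,5,19,16,4)
  step pc=4: ori   $r3, $r1, 10  regs=(0,13,5,15,16,4)
  step pc=5: bne  $r3, $r4, L8  cond=T  regs=(0,13,5,15,16,4)
  step pc=6: addi  $r0, $r4, 15  regs=(0,13,5,15,16,4)
  step pc=8: ori   $r1, $r4, 14  regs=(0,30,5,15,16,4)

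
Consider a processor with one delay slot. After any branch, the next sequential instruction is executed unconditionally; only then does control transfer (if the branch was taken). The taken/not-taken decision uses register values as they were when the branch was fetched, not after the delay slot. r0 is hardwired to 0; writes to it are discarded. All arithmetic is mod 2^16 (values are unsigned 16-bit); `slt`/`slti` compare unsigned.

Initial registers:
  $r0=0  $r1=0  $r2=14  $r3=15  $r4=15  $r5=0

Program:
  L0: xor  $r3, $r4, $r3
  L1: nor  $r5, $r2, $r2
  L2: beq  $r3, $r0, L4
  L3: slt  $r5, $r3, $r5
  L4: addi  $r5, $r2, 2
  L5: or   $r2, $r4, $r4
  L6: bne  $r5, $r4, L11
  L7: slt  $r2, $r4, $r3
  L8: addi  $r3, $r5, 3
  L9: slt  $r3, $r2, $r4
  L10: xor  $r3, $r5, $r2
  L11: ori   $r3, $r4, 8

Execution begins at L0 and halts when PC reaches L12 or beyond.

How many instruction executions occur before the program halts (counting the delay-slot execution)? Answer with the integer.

PC=0  xor  $r3, $r4, $r3     | $r0=0 $r1=0 $r2=14 $r3=0 $r4=15 $r5=0
PC=1  nor  $r5, $r2, $r2     | $r0=0 $r1=0 $r2=14 $r3=0 $r4=15 $r5=65521
PC=2  beq  $r3, $r0, L4      | $r0=0 $r1=0 $r2=14 $r3=0 $r4=15 $r5=65521  [TAKEN]
PC=3  slt  $r5, $r3, $r5     | $r0=0 $r1=0 $r2=14 $r3=0 $r4=15 $r5=1
PC=4  addi  $r5, $r2, 2      | $r0=0 $r1=0 $r2=14 $r3=0 $r4=15 $r5=16
PC=5  or   $r2, $r4, $r4     | $r0=0 $r1=0 $r2=15 $r3=0 $r4=15 $r5=16
PC=6  bne  $r5, $r4, L11     | $r0=0 $r1=0 $r2=15 $r3=0 $r4=15 $r5=16  [TAKEN]
PC=7  slt  $r2, $r4, $r3     | $r0=0 $r1=0 $r2=0 $r3=0 $r4=15 $r5=16
PC=11 ori   $r3, $r4, 8      | $r0=0 $r1=0 $r2=0 $r3=15 $r4=15 $r5=16

9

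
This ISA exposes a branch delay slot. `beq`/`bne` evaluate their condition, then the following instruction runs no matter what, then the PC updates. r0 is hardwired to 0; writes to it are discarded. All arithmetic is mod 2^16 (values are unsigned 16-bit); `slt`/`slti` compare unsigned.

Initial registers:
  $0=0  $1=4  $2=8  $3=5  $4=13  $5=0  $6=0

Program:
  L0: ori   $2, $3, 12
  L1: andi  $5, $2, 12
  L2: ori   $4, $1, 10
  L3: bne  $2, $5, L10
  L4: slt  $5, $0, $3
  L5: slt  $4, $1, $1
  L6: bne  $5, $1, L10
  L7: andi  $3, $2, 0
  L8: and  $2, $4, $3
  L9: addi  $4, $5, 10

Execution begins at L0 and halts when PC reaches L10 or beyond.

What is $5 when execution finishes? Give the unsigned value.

#0 ori   $2, $3, 12 ; 0/4/13/5/13/0/0
#1 andi  $5, $2, 12 ; 0/4/13/5/13/12/0
#2 ori   $4, $1, 10 ; 0/4/13/5/14/12/0
#3 bne  $2, $5, L10 ; 0/4/13/5/14/12/0 ; →target
#4 slt  $5, $0, $3 ; 0/4/13/5/14/1/0

1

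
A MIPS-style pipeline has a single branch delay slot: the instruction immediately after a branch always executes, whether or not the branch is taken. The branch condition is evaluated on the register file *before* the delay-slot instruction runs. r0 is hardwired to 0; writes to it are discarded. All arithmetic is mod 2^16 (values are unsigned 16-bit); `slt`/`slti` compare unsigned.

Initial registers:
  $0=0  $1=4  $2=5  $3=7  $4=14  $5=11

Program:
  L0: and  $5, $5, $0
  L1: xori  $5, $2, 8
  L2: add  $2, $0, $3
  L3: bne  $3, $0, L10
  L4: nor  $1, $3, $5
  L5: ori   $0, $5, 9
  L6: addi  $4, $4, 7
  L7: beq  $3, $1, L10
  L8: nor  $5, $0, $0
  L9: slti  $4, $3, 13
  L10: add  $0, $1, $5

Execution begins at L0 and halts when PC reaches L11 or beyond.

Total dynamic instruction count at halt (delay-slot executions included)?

  step pc=0: and  $5, $5, $0  regs=(0,4,5,7,14,0)
  step pc=1: xori  $5, $2, 8  regs=(0,4,5,7,14,13)
  step pc=2: add  $2, $0, $3  regs=(0,4,7,7,14,13)
  step pc=3: bne  $3, $0, L10  cond=T  regs=(0,4,7,7,14,13)
  step pc=4: nor  $1, $3, $5  regs=(0,65520,7,7,14,13)
  step pc=10: add  $0, $1, $5  regs=(0,65520,7,7,14,13)

6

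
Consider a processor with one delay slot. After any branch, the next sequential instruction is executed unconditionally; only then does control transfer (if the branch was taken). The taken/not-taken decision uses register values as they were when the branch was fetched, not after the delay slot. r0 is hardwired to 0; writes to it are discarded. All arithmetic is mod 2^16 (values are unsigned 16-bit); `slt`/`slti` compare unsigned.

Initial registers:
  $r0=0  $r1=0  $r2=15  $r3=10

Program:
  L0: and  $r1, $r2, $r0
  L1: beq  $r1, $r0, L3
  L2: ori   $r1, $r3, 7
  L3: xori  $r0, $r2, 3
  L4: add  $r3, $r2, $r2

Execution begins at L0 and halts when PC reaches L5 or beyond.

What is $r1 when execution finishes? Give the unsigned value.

  step pc=0: and  $r1, $r2, $r0  regs=(0,0,15,10)
  step pc=1: beq  $r1, $r0, L3  cond=T  regs=(0,0,15,10)
  step pc=2: ori   $r1, $r3, 7  regs=(0,15,15,10)
  step pc=3: xori  $r0, $r2, 3  regs=(0,15,15,10)
  step pc=4: add  $r3, $r2, $r2  regs=(0,15,15,30)

15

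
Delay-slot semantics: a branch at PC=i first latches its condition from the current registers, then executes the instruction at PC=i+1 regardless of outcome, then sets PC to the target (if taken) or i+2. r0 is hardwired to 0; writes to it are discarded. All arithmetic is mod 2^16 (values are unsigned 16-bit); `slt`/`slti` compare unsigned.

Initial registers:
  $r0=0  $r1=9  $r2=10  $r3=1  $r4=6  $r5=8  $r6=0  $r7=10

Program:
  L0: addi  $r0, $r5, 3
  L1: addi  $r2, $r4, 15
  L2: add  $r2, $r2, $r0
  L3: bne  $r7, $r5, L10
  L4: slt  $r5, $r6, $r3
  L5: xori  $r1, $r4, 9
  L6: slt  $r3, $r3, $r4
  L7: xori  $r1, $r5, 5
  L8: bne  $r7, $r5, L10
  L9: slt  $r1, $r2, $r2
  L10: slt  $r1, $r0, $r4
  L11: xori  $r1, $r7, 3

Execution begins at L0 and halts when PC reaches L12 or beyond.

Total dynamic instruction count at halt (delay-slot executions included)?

7

  step pc=0: addi  $r0, $r5, 3  regs=(0,9,10,1,6,8,0,10)
  step pc=1: addi  $r2, $r4, 15  regs=(0,9,21,1,6,8,0,10)
  step pc=2: add  $r2, $r2, $r0  regs=(0,9,21,1,6,8,0,10)
  step pc=3: bne  $r7, $r5, L10  cond=T  regs=(0,9,21,1,6,8,0,10)
  step pc=4: slt  $r5, $r6, $r3  regs=(0,9,21,1,6,1,0,10)
  step pc=10: slt  $r1, $r0, $r4  regs=(0,1,21,1,6,1,0,10)
  step pc=11: xori  $r1, $r7, 3  regs=(0,9,21,1,6,1,0,10)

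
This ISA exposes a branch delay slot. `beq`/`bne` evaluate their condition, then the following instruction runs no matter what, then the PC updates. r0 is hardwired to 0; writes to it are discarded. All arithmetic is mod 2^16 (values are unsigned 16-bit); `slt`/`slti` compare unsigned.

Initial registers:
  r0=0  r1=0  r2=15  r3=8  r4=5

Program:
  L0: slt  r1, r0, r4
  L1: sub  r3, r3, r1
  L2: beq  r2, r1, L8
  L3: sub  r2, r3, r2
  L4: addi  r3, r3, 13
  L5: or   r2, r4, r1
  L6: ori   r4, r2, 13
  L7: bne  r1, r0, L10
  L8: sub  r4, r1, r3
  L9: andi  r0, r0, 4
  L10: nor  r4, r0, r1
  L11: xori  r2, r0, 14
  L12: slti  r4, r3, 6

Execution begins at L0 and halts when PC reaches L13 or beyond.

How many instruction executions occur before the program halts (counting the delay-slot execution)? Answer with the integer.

12

  step pc=0: slt  r1, r0, r4  regs=(0,1,15,8,5)
  step pc=1: sub  r3, r3, r1  regs=(0,1,15,7,5)
  step pc=2: beq  r2, r1, L8  cond=F  regs=(0,1,15,7,5)
  step pc=3: sub  r2, r3, r2  regs=(0,1,65528,7,5)
  step pc=4: addi  r3, r3, 13  regs=(0,1,65528,20,5)
  step pc=5: or   r2, r4, r1  regs=(0,1,5,20,5)
  step pc=6: ori   r4, r2, 13  regs=(0,1,5,20,13)
  step pc=7: bne  r1, r0, L10  cond=T  regs=(0,1,5,20,13)
  step pc=8: sub  r4, r1, r3  regs=(0,1,5,20,65517)
  step pc=10: nor  r4, r0, r1  regs=(0,1,5,20,65534)
  step pc=11: xori  r2, r0, 14  regs=(0,1,14,20,65534)
  step pc=12: slti  r4, r3, 6  regs=(0,1,14,20,0)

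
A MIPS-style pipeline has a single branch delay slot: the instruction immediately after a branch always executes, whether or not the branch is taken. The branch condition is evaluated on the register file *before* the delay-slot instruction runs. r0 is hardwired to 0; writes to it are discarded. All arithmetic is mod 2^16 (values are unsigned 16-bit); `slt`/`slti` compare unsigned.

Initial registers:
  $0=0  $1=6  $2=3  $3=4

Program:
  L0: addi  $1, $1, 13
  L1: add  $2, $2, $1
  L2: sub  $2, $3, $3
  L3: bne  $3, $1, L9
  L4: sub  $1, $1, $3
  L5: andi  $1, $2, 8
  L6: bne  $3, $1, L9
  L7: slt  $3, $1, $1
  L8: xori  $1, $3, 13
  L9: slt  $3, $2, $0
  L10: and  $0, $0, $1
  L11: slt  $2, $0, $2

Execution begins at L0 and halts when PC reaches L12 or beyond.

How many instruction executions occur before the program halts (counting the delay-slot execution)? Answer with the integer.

8

PC=0  addi  $1, $1, 13       | $0=0 $1=19 $2=3 $3=4
PC=1  add  $2, $2, $1        | $0=0 $1=19 $2=22 $3=4
PC=2  sub  $2, $3, $3        | $0=0 $1=19 $2=0 $3=4
PC=3  bne  $3, $1, L9        | $0=0 $1=19 $2=0 $3=4  [TAKEN]
PC=4  sub  $1, $1, $3        | $0=0 $1=15 $2=0 $3=4
PC=9  slt  $3, $2, $0        | $0=0 $1=15 $2=0 $3=0
PC=10 and  $0, $0, $1        | $0=0 $1=15 $2=0 $3=0
PC=11 slt  $2, $0, $2        | $0=0 $1=15 $2=0 $3=0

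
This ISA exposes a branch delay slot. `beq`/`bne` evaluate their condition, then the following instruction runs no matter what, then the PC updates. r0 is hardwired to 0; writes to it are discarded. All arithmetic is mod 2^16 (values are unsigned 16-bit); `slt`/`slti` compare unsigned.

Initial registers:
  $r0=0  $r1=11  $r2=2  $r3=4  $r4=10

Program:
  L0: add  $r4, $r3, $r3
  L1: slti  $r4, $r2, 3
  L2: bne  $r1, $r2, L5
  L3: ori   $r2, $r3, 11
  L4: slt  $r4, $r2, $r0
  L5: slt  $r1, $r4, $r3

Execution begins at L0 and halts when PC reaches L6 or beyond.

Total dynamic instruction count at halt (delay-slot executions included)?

#0 add  $r4, $r3, $r3 ; 0/11/2/4/8
#1 slti  $r4, $r2, 3 ; 0/11/2/4/1
#2 bne  $r1, $r2, L5 ; 0/11/2/4/1 ; →target
#3 ori   $r2, $r3, 11 ; 0/11/15/4/1
#5 slt  $r1, $r4, $r3 ; 0/1/15/4/1

5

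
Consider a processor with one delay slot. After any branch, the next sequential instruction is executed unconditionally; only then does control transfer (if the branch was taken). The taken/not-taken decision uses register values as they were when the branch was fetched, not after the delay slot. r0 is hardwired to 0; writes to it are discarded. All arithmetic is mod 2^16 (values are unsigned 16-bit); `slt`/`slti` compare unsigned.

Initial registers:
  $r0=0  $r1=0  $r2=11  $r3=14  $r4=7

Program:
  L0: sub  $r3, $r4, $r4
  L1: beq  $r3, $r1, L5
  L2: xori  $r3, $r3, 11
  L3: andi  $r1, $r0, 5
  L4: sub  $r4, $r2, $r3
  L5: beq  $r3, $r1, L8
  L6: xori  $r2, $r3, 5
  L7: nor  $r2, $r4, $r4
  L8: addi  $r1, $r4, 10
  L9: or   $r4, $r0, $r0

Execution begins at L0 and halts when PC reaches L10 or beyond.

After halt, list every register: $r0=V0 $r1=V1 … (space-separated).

  step pc=0: sub  $r3, $r4, $r4  regs=(0,0,11,0,7)
  step pc=1: beq  $r3, $r1, L5  cond=T  regs=(0,0,11,0,7)
  step pc=2: xori  $r3, $r3, 11  regs=(0,0,11,11,7)
  step pc=5: beq  $r3, $r1, L8  cond=F  regs=(0,0,11,11,7)
  step pc=6: xori  $r2, $r3, 5  regs=(0,0,14,11,7)
  step pc=7: nor  $r2, $r4, $r4  regs=(0,0,65528,11,7)
  step pc=8: addi  $r1, $r4, 10  regs=(0,17,65528,11,7)
  step pc=9: or   $r4, $r0, $r0  regs=(0,17,65528,11,0)

$r0=0 $r1=17 $r2=65528 $r3=11 $r4=0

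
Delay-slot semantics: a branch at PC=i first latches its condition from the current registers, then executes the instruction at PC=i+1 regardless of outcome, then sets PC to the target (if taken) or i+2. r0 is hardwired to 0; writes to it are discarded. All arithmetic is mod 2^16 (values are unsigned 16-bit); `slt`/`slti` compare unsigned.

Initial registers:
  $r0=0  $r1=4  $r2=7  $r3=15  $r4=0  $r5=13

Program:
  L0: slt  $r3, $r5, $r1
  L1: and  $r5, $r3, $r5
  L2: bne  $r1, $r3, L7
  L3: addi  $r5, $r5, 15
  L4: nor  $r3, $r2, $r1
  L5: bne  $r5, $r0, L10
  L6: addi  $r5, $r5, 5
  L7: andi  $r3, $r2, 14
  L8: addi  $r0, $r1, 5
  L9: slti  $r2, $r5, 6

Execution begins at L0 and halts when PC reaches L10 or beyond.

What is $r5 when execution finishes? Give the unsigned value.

15

[0] slt  $r3, $r5, $r1  →  {$r0:0, $r1:4, $r2:7, $r3:0, $r4:0, $r5:13}
[1] and  $r5, $r3, $r5  →  {$r0:0, $r1:4, $r2:7, $r3:0, $r4:0, $r5:0}
[2] bne  $r1, $r3, L7  →  {$r0:0, $r1:4, $r2:7, $r3:0, $r4:0, $r5:0}  ⟨branch taken⟩
[3] addi  $r5, $r5, 15  →  {$r0:0, $r1:4, $r2:7, $r3:0, $r4:0, $r5:15}
[7] andi  $r3, $r2, 14  →  {$r0:0, $r1:4, $r2:7, $r3:6, $r4:0, $r5:15}
[8] addi  $r0, $r1, 5  →  {$r0:0, $r1:4, $r2:7, $r3:6, $r4:0, $r5:15}
[9] slti  $r2, $r5, 6  →  {$r0:0, $r1:4, $r2:0, $r3:6, $r4:0, $r5:15}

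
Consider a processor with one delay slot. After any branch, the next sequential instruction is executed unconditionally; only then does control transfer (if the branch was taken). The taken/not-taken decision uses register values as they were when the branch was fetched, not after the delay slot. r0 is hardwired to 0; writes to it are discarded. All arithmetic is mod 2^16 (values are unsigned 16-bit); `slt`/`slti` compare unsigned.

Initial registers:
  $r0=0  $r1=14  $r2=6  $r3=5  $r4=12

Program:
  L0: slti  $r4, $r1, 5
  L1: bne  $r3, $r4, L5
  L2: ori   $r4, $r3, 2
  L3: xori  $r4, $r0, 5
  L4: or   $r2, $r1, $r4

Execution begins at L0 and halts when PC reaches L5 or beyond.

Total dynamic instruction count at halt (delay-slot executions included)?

  step pc=0: slti  $r4, $r1, 5  regs=(0,14,6,5,0)
  step pc=1: bne  $r3, $r4, L5  cond=T  regs=(0,14,6,5,0)
  step pc=2: ori   $r4, $r3, 2  regs=(0,14,6,5,7)

3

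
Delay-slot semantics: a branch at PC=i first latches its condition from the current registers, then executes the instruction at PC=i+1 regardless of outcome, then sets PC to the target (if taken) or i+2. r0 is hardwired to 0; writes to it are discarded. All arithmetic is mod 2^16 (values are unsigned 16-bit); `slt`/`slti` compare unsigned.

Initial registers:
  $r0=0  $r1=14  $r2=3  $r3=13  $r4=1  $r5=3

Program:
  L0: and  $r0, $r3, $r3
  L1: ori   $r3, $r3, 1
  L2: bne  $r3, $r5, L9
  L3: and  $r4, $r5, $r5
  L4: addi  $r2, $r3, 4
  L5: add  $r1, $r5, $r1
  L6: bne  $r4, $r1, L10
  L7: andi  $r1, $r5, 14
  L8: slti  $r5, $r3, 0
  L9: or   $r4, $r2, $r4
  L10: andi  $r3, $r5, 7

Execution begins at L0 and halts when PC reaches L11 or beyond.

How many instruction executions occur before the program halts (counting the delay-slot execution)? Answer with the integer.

#0 and  $r0, $r3, $r3 ; 0/14/3/13/1/3
#1 ori   $r3, $r3, 1 ; 0/14/3/13/1/3
#2 bne  $r3, $r5, L9 ; 0/14/3/13/1/3 ; →target
#3 and  $r4, $r5, $r5 ; 0/14/3/13/3/3
#9 or   $r4, $r2, $r4 ; 0/14/3/13/3/3
#10 andi  $r3, $r5, 7 ; 0/14/3/3/3/3

6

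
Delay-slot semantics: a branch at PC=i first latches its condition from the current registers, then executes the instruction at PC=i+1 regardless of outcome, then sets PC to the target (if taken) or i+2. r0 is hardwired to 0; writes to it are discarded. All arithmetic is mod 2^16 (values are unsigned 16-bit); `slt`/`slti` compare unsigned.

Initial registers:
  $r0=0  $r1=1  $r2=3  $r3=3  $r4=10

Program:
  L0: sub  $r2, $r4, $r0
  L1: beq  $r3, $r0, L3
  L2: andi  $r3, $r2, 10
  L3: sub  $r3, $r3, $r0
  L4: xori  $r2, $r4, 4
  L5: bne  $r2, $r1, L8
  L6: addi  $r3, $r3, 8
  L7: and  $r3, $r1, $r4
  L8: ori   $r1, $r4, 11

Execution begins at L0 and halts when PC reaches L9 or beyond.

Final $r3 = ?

18

#0 sub  $r2, $r4, $r0 ; 0/1/10/3/10
#1 beq  $r3, $r0, L3 ; 0/1/10/3/10 ; →fallthru
#2 andi  $r3, $r2, 10 ; 0/1/10/10/10
#3 sub  $r3, $r3, $r0 ; 0/1/10/10/10
#4 xori  $r2, $r4, 4 ; 0/1/14/10/10
#5 bne  $r2, $r1, L8 ; 0/1/14/10/10 ; →target
#6 addi  $r3, $r3, 8 ; 0/1/14/18/10
#8 ori   $r1, $r4, 11 ; 0/11/14/18/10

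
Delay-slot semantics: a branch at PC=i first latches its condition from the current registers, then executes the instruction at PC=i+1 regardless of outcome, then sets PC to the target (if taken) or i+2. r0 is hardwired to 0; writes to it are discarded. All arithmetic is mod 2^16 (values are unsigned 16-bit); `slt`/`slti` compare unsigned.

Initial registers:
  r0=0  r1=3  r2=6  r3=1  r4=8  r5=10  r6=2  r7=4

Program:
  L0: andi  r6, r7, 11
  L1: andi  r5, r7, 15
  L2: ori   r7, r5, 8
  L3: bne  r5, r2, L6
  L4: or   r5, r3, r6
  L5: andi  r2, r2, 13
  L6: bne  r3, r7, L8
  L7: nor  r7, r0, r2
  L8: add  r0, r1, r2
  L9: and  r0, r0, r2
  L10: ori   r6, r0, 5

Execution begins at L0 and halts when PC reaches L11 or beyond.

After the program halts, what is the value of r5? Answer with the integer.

1

#0 andi  r6, r7, 11 ; 0/3/6/1/8/10/0/4
#1 andi  r5, r7, 15 ; 0/3/6/1/8/4/0/4
#2 ori   r7, r5, 8 ; 0/3/6/1/8/4/0/12
#3 bne  r5, r2, L6 ; 0/3/6/1/8/4/0/12 ; →target
#4 or   r5, r3, r6 ; 0/3/6/1/8/1/0/12
#6 bne  r3, r7, L8 ; 0/3/6/1/8/1/0/12 ; →target
#7 nor  r7, r0, r2 ; 0/3/6/1/8/1/0/65529
#8 add  r0, r1, r2 ; 0/3/6/1/8/1/0/65529
#9 and  r0, r0, r2 ; 0/3/6/1/8/1/0/65529
#10 ori   r6, r0, 5 ; 0/3/6/1/8/1/5/65529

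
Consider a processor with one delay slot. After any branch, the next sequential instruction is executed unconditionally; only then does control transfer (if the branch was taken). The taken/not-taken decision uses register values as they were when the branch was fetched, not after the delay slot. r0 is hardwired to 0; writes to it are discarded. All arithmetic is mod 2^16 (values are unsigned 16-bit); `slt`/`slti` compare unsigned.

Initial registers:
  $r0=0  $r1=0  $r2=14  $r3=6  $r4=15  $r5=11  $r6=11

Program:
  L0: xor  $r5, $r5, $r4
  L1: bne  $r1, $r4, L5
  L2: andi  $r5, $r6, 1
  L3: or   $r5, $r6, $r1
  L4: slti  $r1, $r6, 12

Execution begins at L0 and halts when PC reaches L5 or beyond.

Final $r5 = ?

1

#0 xor  $r5, $r5, $r4 ; 0/0/14/6/15/4/11
#1 bne  $r1, $r4, L5 ; 0/0/14/6/15/4/11 ; →target
#2 andi  $r5, $r6, 1 ; 0/0/14/6/15/1/11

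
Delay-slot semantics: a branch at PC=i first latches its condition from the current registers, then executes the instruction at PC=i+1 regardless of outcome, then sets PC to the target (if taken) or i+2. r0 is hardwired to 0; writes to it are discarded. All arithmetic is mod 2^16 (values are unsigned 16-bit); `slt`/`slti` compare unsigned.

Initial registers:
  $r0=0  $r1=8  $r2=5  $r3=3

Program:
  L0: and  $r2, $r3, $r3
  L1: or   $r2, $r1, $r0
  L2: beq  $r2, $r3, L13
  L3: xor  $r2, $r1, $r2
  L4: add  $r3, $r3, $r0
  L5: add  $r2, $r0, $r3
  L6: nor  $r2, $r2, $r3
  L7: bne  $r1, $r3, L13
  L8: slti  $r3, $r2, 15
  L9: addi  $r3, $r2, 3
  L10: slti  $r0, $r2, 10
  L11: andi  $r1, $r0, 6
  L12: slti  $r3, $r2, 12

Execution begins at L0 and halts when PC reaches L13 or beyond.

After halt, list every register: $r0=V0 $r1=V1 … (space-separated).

$r0=0 $r1=8 $r2=65532 $r3=0

[0] and  $r2, $r3, $r3  →  {$r0:0, $r1:8, $r2:3, $r3:3}
[1] or   $r2, $r1, $r0  →  {$r0:0, $r1:8, $r2:8, $r3:3}
[2] beq  $r2, $r3, L13  →  {$r0:0, $r1:8, $r2:8, $r3:3}  ⟨branch fallthrough⟩
[3] xor  $r2, $r1, $r2  →  {$r0:0, $r1:8, $r2:0, $r3:3}
[4] add  $r3, $r3, $r0  →  {$r0:0, $r1:8, $r2:0, $r3:3}
[5] add  $r2, $r0, $r3  →  {$r0:0, $r1:8, $r2:3, $r3:3}
[6] nor  $r2, $r2, $r3  →  {$r0:0, $r1:8, $r2:65532, $r3:3}
[7] bne  $r1, $r3, L13  →  {$r0:0, $r1:8, $r2:65532, $r3:3}  ⟨branch taken⟩
[8] slti  $r3, $r2, 15  →  {$r0:0, $r1:8, $r2:65532, $r3:0}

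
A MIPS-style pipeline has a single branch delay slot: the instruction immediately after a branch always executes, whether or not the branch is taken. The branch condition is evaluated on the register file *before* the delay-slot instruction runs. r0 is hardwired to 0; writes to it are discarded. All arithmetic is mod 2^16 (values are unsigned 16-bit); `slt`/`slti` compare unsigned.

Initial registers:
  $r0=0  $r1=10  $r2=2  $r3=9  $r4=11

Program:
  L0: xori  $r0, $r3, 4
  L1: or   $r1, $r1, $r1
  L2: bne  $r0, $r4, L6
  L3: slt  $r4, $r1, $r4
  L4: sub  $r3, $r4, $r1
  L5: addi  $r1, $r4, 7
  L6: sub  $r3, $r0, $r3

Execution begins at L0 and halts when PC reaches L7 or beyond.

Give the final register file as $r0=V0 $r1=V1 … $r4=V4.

$r0=0 $r1=10 $r2=2 $r3=65527 $r4=1

[0] xori  $r0, $r3, 4  →  {$r0:0, $r1:10, $r2:2, $r3:9, $r4:11}
[1] or   $r1, $r1, $r1  →  {$r0:0, $r1:10, $r2:2, $r3:9, $r4:11}
[2] bne  $r0, $r4, L6  →  {$r0:0, $r1:10, $r2:2, $r3:9, $r4:11}  ⟨branch taken⟩
[3] slt  $r4, $r1, $r4  →  {$r0:0, $r1:10, $r2:2, $r3:9, $r4:1}
[6] sub  $r3, $r0, $r3  →  {$r0:0, $r1:10, $r2:2, $r3:65527, $r4:1}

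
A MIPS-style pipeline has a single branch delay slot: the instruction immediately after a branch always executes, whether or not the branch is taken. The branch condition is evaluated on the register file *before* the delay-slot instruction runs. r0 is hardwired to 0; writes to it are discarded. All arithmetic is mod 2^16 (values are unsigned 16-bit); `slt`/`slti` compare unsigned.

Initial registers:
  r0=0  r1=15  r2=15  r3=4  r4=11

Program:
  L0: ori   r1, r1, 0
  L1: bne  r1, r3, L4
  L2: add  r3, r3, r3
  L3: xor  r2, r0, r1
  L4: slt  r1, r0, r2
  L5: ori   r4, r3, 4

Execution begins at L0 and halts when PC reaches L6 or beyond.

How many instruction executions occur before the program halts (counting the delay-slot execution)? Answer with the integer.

[0] ori   r1, r1, 0  →  {r0:0, r1:15, r2:15, r3:4, r4:11}
[1] bne  r1, r3, L4  →  {r0:0, r1:15, r2:15, r3:4, r4:11}  ⟨branch taken⟩
[2] add  r3, r3, r3  →  {r0:0, r1:15, r2:15, r3:8, r4:11}
[4] slt  r1, r0, r2  →  {r0:0, r1:1, r2:15, r3:8, r4:11}
[5] ori   r4, r3, 4  →  {r0:0, r1:1, r2:15, r3:8, r4:12}

5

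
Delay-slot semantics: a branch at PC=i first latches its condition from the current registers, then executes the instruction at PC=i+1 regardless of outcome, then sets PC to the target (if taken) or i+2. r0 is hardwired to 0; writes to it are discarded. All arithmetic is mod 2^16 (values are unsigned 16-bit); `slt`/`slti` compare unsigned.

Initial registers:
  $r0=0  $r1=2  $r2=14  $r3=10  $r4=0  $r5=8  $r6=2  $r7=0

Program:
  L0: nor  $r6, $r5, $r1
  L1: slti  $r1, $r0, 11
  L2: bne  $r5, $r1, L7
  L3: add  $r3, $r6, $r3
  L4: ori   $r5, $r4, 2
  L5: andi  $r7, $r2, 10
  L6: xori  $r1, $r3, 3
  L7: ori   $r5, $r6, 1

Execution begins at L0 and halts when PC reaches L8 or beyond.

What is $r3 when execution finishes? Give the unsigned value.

65535

[0] nor  $r6, $r5, $r1  →  {$r0:0, $r1:2, $r2:14, $r3:10, $r4:0, $r5:8, $r6:65525, $r7:0}
[1] slti  $r1, $r0, 11  →  {$r0:0, $r1:1, $r2:14, $r3:10, $r4:0, $r5:8, $r6:65525, $r7:0}
[2] bne  $r5, $r1, L7  →  {$r0:0, $r1:1, $r2:14, $r3:10, $r4:0, $r5:8, $r6:65525, $r7:0}  ⟨branch taken⟩
[3] add  $r3, $r6, $r3  →  {$r0:0, $r1:1, $r2:14, $r3:65535, $r4:0, $r5:8, $r6:65525, $r7:0}
[7] ori   $r5, $r6, 1  →  {$r0:0, $r1:1, $r2:14, $r3:65535, $r4:0, $r5:65525, $r6:65525, $r7:0}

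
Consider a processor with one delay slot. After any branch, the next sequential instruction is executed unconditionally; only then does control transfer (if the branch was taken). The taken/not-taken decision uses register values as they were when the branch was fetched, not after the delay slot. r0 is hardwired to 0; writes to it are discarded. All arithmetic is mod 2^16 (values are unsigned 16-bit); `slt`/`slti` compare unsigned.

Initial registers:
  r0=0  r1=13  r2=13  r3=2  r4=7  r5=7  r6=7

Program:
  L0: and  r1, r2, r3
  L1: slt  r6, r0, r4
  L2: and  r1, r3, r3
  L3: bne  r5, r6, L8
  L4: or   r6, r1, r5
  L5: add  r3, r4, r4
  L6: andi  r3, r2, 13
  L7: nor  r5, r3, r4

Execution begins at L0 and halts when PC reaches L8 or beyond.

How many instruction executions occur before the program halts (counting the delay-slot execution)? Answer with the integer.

#0 and  r1, r2, r3 ; 0/0/13/2/7/7/7
#1 slt  r6, r0, r4 ; 0/0/13/2/7/7/1
#2 and  r1, r3, r3 ; 0/2/13/2/7/7/1
#3 bne  r5, r6, L8 ; 0/2/13/2/7/7/1 ; →target
#4 or   r6, r1, r5 ; 0/2/13/2/7/7/7

5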